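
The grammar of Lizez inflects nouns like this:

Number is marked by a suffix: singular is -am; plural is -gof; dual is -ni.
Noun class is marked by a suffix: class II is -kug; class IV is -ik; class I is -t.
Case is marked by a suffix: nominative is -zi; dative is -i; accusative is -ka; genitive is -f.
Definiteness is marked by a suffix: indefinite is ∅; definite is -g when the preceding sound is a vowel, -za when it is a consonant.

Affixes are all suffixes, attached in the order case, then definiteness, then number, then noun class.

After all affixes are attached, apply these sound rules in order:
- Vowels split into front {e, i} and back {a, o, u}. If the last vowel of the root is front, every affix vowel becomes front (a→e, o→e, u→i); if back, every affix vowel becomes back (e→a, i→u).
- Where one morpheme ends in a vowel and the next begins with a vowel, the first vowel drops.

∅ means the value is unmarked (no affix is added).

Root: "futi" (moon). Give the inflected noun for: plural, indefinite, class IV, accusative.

futikegefik

Attach case accusative -ka → futika.
definiteness = indefinite: zero marking, form stays futika.
Attach number plural -gof → futikagof.
Attach noun class class IV -ik → futikagofik.
Apply vowel harmony: futikagofik → futikegefik.
Vowel deletion: no change.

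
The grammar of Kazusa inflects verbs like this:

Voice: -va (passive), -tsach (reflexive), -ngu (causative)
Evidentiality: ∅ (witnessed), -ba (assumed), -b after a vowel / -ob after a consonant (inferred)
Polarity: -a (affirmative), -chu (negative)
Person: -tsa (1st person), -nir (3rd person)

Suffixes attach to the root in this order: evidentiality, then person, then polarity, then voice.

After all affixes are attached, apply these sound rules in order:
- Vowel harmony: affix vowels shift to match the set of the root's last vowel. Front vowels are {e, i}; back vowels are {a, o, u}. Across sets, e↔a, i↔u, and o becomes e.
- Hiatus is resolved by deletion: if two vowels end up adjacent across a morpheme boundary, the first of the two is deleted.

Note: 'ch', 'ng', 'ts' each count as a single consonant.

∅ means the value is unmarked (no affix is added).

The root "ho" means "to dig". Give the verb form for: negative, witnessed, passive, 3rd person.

evidentiality = witnessed: zero marking, form stays ho.
Attach person 3rd person -nir → honir.
Attach polarity negative -chu → honirchu.
Attach voice passive -va → honirchuva.
Apply vowel harmony: honirchuva → honurchuva.
Vowel deletion: no change.

honurchuva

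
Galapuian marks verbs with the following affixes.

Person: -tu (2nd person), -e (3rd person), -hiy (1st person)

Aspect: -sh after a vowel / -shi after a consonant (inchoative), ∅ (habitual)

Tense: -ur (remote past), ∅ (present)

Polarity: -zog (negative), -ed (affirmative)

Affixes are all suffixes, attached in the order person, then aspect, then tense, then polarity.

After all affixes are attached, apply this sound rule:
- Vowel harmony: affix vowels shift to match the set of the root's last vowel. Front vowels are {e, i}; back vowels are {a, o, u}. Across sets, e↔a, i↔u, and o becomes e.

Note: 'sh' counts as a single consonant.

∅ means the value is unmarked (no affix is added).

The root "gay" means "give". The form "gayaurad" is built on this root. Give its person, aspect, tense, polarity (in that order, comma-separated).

3rd person, habitual, remote past, affirmative

Segment: gay-e-ur-ed.
person: -e → 3rd person.
aspect: ∅ → habitual.
tense: -ur → remote past.
polarity: -ed → affirmative.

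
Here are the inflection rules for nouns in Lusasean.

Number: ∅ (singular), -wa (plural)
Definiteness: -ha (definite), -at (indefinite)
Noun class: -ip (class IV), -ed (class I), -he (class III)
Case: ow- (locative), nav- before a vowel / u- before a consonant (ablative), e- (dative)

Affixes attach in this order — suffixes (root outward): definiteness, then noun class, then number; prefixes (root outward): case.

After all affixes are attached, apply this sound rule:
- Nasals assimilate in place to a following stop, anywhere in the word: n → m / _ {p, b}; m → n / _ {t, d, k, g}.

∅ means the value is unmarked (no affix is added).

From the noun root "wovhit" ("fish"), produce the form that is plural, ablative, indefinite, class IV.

Attach definiteness indefinite -at → wovhitat.
Attach case ablative u- (before consonant 'w') → uwovhitat.
Attach noun class class IV -ip → uwovhitatip.
Attach number plural -wa → uwovhitatipwa.
Nasal assimilation: no change.

uwovhitatipwa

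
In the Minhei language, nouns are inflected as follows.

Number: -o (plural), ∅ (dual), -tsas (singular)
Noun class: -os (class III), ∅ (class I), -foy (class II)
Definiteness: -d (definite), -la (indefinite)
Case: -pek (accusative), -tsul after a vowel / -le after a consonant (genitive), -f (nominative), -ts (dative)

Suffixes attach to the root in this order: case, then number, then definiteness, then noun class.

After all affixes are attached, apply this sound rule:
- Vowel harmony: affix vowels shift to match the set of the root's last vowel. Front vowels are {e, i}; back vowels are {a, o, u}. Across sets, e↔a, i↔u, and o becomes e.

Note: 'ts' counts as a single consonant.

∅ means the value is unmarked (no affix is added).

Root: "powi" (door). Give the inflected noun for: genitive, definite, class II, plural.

powitsiledfey

Attach case genitive -tsul (after vowel 'i') → powitsul.
Attach number plural -o → powitsulo.
Attach definiteness definite -d → powitsulod.
Attach noun class class II -foy → powitsulodfoy.
Apply vowel harmony: powitsulodfoy → powitsiledfey.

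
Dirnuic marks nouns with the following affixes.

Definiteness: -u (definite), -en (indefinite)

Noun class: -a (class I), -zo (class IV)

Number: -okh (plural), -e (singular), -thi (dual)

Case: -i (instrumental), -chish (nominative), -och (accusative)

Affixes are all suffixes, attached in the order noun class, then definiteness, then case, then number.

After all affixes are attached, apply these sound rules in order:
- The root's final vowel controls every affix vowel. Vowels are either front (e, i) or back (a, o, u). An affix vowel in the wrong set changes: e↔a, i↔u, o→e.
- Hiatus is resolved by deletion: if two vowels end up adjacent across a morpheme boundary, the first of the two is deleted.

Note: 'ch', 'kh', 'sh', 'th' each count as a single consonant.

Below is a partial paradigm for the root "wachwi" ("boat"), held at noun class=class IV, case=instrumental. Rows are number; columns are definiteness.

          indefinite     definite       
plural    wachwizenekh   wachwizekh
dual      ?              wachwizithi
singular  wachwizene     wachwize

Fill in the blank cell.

wachwizenithi

Attach noun class class IV -zo → wachwizo.
Attach definiteness indefinite -en → wachwizoen.
Attach case instrumental -i → wachwizoeni.
Attach number dual -thi → wachwizoenithi.
Apply vowel harmony: wachwizoenithi → wachwizeenithi.
Apply vowel deletion: wachwizeenithi → wachwizenithi.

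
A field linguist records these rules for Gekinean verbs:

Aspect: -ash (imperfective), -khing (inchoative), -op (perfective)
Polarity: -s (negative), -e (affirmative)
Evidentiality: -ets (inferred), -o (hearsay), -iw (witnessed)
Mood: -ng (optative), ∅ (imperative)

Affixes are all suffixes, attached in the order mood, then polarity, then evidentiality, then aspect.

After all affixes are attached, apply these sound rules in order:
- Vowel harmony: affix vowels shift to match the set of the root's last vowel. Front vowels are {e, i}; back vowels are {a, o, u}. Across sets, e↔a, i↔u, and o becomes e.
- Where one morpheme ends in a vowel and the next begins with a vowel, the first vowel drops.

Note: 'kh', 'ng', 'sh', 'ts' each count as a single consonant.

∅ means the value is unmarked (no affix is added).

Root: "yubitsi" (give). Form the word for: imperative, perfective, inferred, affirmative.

yubitsetsep

mood = imperative: zero marking, form stays yubitsi.
Attach polarity affirmative -e → yubitsie.
Attach evidentiality inferred -ets → yubitsieets.
Attach aspect perfective -op → yubitsieetsop.
Apply vowel harmony: yubitsieetsop → yubitsieetsep.
Apply vowel deletion: yubitsieetsep → yubitsetsep.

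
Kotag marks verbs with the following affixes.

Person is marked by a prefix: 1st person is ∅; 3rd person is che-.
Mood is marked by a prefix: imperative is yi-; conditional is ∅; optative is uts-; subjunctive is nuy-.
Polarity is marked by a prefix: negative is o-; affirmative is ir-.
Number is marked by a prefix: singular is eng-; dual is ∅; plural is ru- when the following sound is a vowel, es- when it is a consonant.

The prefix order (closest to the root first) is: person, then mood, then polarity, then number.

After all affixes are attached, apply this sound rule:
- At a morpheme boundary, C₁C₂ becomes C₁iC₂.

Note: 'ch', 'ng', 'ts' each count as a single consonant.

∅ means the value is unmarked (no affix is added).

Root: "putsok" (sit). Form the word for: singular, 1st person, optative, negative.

person = 1st person: zero marking, form stays putsok.
Attach mood optative uts- → utsputsok.
Attach polarity negative o- → outsputsok.
Attach number singular eng- → engoutsputsok.
Apply epenthesis: engoutsputsok → engoutsiputsok.

engoutsiputsok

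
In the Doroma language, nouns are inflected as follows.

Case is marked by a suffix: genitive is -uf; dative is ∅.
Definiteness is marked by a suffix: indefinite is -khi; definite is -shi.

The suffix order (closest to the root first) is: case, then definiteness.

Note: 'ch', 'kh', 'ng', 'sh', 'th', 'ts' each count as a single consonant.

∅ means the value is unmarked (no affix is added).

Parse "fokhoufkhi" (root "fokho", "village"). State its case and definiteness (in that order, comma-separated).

Segment: fokho-uf-khi.
case: -uf → genitive.
definiteness: -khi → indefinite.

genitive, indefinite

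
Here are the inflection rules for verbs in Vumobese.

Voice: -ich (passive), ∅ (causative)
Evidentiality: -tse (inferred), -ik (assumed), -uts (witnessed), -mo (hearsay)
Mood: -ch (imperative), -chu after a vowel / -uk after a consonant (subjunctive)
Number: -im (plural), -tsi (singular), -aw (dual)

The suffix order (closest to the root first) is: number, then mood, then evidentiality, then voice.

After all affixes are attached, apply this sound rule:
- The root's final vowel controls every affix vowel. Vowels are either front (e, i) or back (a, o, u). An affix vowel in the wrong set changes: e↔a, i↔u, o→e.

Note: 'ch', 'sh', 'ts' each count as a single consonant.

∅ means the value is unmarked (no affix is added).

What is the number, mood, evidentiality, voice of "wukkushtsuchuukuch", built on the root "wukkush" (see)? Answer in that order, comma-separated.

singular, subjunctive, assumed, passive

Segment: wukkush-tsi-chu-ik-ich.
number: -tsi → singular.
mood: -chu/uk → subjunctive.
evidentiality: -ik → assumed.
voice: -ich → passive.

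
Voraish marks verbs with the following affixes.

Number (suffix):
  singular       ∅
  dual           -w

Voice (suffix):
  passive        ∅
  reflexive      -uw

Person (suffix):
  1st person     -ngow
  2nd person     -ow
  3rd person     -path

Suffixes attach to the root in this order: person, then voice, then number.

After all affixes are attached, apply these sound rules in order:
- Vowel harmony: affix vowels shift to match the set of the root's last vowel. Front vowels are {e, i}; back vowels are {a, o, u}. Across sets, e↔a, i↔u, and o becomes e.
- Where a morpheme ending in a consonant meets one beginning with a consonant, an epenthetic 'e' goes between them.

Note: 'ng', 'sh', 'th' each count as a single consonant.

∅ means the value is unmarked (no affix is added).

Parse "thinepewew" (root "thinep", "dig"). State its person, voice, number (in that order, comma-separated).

Segment: thinep-ow-w.
person: -ow → 2nd person.
voice: ∅ → passive.
number: -w → dual.

2nd person, passive, dual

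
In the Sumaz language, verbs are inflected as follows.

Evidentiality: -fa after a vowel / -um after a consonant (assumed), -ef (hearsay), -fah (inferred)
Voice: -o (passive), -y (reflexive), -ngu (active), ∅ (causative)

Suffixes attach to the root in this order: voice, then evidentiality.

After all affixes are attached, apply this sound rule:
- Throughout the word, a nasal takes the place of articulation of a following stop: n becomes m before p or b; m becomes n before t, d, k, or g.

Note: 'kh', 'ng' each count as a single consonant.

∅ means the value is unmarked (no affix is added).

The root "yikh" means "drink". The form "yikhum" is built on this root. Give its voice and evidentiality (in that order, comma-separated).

causative, assumed

Segment: yikh-um.
voice: ∅ → causative.
evidentiality: -fa/um → assumed.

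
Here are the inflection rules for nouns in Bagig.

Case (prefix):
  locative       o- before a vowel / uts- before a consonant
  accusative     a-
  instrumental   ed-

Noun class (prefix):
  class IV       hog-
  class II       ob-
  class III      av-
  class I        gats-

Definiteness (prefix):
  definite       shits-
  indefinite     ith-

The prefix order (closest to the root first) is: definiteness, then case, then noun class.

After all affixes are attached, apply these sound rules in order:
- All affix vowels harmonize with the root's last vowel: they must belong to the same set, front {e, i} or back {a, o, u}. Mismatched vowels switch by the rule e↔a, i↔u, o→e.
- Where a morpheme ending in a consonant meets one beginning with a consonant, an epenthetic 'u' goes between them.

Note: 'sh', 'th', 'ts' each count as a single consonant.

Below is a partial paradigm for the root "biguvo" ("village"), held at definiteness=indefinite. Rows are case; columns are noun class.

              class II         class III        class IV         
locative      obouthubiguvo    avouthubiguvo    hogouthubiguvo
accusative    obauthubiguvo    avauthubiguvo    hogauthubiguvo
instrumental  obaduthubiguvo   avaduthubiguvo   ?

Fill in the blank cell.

hogaduthubiguvo

Attach definiteness indefinite ith- → ithbiguvo.
Attach case instrumental ed- → edithbiguvo.
Attach noun class class IV hog- → hogedithbiguvo.
Apply vowel harmony: hogedithbiguvo → hogaduthbiguvo.
Apply epenthesis: hogaduthbiguvo → hogaduthubiguvo.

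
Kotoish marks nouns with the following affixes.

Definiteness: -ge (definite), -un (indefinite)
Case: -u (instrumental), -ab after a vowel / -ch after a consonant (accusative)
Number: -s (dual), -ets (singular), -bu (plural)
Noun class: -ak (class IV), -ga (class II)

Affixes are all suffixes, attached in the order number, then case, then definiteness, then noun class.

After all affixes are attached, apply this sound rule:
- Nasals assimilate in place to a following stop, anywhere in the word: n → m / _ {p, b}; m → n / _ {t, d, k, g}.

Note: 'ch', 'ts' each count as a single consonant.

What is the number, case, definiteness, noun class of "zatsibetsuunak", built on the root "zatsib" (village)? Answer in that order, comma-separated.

Segment: zatsib-ets-u-un-ak.
number: -ets → singular.
case: -u → instrumental.
definiteness: -un → indefinite.
noun class: -ak → class IV.

singular, instrumental, indefinite, class IV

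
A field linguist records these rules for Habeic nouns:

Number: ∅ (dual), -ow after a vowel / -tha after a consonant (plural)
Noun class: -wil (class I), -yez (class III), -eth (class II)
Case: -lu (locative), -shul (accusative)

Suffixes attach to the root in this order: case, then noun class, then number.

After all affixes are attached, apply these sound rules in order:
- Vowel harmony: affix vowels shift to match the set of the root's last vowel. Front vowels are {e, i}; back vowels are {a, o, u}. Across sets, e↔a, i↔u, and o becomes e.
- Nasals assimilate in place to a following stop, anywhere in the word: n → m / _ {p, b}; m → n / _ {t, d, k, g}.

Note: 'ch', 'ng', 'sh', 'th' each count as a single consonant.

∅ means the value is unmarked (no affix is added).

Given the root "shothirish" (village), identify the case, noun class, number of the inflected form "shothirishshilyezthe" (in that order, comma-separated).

Segment: shothirish-shul-yez-tha.
case: -shul → accusative.
noun class: -yez → class III.
number: -ow/tha → plural.

accusative, class III, plural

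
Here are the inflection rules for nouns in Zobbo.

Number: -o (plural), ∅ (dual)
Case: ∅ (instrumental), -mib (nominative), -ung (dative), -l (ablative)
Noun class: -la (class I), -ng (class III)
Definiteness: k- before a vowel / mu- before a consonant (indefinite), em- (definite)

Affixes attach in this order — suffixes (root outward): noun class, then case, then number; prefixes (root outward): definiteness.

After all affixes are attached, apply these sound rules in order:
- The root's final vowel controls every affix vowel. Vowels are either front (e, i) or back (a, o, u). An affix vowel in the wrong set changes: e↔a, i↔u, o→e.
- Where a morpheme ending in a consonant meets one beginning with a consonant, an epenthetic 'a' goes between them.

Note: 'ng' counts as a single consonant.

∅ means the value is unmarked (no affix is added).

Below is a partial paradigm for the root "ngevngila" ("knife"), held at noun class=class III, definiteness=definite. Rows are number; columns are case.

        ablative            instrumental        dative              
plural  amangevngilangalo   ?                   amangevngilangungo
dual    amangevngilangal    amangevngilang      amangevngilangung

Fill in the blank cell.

amangevngilango

Attach noun class class III -ng → ngevngilang.
case = instrumental: zero marking, form stays ngevngilang.
Attach number plural -o → ngevngilango.
Attach definiteness definite em- → emngevngilango.
Apply vowel harmony: emngevngilango → amngevngilango.
Apply epenthesis: amngevngilango → amangevngilango.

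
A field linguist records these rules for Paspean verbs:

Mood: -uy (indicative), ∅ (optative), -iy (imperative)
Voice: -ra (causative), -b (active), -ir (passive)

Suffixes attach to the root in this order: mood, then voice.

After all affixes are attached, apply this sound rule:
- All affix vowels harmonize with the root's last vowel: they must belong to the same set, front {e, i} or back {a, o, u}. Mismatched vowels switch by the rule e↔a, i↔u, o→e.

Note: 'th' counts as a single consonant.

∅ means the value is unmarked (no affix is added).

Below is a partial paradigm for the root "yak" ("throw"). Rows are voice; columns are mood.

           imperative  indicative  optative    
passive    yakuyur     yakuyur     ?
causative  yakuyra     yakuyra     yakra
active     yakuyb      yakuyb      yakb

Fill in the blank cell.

yakur

mood = optative: zero marking, form stays yak.
Attach voice passive -ir → yakir.
Apply vowel harmony: yakir → yakur.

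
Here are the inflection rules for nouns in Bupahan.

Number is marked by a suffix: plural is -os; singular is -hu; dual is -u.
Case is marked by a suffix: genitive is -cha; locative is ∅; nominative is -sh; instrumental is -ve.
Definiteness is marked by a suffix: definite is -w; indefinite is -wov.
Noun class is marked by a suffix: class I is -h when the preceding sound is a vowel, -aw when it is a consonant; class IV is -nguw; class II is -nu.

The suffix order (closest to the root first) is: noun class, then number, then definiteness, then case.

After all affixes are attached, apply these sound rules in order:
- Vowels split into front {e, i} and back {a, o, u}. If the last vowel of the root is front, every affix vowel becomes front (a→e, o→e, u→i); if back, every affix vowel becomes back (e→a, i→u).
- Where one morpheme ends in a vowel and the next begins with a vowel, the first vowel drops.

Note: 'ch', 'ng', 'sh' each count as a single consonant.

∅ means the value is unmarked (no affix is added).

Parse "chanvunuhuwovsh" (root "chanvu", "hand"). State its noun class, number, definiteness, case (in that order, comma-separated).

class II, singular, indefinite, nominative

Segment: chanvu-nu-hu-wov-sh.
noun class: -nu → class II.
number: -hu → singular.
definiteness: -wov → indefinite.
case: -sh → nominative.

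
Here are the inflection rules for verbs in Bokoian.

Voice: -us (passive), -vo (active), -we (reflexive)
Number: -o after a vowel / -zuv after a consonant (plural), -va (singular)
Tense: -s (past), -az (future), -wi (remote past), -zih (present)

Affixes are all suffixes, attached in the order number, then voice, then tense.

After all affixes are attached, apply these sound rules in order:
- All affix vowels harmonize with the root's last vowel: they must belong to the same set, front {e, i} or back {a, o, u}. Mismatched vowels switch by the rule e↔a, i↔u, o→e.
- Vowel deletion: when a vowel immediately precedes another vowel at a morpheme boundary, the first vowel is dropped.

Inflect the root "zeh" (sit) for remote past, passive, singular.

zehviswi

Attach number singular -va → zehva.
Attach voice passive -us → zehvaus.
Attach tense remote past -wi → zehvauswi.
Apply vowel harmony: zehvauswi → zehveiswi.
Apply vowel deletion: zehveiswi → zehviswi.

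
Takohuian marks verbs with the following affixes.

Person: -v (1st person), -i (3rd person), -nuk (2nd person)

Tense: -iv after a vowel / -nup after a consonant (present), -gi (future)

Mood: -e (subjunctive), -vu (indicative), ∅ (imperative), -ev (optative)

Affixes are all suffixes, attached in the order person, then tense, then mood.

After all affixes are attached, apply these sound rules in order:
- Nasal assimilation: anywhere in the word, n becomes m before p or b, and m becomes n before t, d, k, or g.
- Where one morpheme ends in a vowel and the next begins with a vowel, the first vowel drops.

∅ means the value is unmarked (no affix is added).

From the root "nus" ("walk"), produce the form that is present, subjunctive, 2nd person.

Attach person 2nd person -nuk → nusnuk.
Attach tense present -nup (after consonant 'k') → nusnuknup.
Attach mood subjunctive -e → nusnuknupe.
Nasal assimilation: no change.
Vowel deletion: no change.

nusnuknupe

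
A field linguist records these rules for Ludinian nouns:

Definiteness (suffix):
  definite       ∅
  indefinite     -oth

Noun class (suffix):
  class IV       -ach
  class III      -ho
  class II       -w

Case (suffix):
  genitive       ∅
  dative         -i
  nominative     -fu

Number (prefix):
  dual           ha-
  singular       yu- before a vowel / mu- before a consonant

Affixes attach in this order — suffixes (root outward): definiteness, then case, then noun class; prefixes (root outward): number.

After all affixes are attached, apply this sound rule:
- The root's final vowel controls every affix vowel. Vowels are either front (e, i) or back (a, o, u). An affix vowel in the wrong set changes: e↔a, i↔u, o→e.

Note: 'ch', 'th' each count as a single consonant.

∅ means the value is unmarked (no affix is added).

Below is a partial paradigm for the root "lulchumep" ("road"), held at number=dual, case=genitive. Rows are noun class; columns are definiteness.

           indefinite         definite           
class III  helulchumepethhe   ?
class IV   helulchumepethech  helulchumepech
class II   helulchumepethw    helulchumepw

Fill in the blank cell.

definiteness = definite: zero marking, form stays lulchumep.
Attach number dual ha- → halulchumep.
case = genitive: zero marking, form stays halulchumep.
Attach noun class class III -ho → halulchumepho.
Apply vowel harmony: halulchumepho → helulchumephe.

helulchumephe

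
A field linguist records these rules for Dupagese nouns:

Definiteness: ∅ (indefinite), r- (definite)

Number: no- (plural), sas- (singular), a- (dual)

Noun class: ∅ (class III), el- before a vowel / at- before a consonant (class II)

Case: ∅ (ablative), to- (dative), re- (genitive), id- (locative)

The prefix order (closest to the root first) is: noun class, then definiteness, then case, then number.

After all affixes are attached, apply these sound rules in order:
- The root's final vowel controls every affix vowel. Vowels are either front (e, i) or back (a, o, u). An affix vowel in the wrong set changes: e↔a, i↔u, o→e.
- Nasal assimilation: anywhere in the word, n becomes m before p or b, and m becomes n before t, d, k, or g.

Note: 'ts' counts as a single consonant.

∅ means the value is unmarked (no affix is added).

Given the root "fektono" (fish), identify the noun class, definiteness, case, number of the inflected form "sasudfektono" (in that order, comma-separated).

class III, indefinite, locative, singular

Segment: sas-id-fektono.
noun class: ∅ → class III.
definiteness: ∅ → indefinite.
case: id- → locative.
number: sas- → singular.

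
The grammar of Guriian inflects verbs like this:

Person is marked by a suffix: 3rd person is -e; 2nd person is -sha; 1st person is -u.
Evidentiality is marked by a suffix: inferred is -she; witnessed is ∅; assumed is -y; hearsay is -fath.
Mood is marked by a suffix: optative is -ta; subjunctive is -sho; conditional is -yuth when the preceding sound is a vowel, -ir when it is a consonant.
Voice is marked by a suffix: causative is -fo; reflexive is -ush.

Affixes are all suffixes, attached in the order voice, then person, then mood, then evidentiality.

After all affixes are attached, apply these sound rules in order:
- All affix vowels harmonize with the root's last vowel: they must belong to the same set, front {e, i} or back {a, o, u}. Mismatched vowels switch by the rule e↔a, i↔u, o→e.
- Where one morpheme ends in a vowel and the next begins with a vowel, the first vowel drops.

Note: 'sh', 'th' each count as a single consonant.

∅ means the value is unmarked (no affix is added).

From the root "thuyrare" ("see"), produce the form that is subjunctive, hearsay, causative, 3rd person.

Attach voice causative -fo → thuyrarefo.
Attach person 3rd person -e → thuyrarefoe.
Attach mood subjunctive -sho → thuyrarefoesho.
Attach evidentiality hearsay -fath → thuyrarefoeshofath.
Apply vowel harmony: thuyrarefoeshofath → thuyrarefeeshefeth.
Apply vowel deletion: thuyrarefeeshefeth → thuyrarefeshefeth.

thuyrarefeshefeth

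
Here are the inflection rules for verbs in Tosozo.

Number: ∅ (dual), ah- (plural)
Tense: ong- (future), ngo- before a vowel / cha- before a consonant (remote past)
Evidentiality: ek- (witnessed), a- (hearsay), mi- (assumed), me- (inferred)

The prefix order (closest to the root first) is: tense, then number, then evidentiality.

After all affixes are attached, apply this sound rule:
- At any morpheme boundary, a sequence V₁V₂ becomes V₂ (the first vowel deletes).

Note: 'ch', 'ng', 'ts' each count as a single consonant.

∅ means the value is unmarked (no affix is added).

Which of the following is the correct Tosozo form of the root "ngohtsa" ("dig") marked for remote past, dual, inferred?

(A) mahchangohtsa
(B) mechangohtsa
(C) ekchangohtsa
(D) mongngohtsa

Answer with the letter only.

Attach tense remote past cha- (before consonant 'ng') → changohtsa.
number = dual: zero marking, form stays changohtsa.
Attach evidentiality inferred me- → mechangohtsa.
Vowel deletion: no change.
So the correct form is mechangohtsa, option (B).
(A) mahchangohtsa is wrong: it uses plural instead of dual for number.
(C) ekchangohtsa is wrong: it uses witnessed instead of inferred for evidentiality.
(D) mongngohtsa is wrong: it uses future instead of remote past for tense.

B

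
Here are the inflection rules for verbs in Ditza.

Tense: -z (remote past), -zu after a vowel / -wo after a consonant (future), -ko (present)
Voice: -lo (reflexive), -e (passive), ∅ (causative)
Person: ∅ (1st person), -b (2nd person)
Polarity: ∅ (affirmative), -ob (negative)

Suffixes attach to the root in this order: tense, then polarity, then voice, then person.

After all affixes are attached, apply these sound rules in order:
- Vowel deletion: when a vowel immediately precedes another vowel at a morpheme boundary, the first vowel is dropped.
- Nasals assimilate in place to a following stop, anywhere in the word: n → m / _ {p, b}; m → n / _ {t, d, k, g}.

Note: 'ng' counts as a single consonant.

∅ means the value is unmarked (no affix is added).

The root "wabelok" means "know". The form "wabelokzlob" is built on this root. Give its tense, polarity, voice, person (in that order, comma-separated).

remote past, affirmative, reflexive, 2nd person

Segment: wabelok-z-lo-b.
tense: -z → remote past.
polarity: ∅ → affirmative.
voice: -lo → reflexive.
person: -b → 2nd person.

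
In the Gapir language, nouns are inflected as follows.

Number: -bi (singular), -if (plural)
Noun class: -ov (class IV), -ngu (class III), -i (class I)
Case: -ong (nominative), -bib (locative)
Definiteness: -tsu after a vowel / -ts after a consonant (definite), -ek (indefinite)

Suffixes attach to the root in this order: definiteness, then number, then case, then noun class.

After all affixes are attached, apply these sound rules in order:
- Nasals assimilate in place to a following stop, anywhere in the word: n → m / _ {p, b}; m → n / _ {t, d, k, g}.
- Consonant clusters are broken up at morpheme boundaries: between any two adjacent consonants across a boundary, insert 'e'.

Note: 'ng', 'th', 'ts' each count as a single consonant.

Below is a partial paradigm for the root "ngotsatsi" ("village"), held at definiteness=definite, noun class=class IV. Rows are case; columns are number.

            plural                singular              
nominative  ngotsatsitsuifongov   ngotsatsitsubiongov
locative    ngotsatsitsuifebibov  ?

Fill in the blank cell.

Attach definiteness definite -tsu (after vowel 'i') → ngotsatsitsu.
Attach number singular -bi → ngotsatsitsubi.
Attach case locative -bib → ngotsatsitsubibib.
Attach noun class class IV -ov → ngotsatsitsubibibov.
Nasal assimilation: no change.
Epenthesis: no change.

ngotsatsitsubibibov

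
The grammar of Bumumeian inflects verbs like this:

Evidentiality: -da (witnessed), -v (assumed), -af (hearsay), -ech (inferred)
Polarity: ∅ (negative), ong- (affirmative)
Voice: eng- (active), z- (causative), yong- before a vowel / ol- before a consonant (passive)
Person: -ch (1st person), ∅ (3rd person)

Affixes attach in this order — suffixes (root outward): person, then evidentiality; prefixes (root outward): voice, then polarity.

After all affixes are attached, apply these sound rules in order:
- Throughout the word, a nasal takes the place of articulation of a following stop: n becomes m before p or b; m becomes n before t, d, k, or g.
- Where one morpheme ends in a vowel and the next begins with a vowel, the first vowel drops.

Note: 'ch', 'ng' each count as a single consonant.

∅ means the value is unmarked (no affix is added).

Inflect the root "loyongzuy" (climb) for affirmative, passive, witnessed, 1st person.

ongolloyongzuychda

Attach person 1st person -ch → loyongzuych.
Attach voice passive ol- (before consonant 'l') → olloyongzuych.
Attach evidentiality witnessed -da → olloyongzuychda.
Attach polarity affirmative ong- → ongolloyongzuychda.
Nasal assimilation: no change.
Vowel deletion: no change.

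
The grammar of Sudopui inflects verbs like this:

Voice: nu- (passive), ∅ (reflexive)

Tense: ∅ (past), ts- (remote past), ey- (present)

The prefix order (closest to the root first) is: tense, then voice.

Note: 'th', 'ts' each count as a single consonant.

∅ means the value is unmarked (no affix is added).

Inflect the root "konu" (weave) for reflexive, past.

konu

tense = past: zero marking, form stays konu.
voice = reflexive: zero marking, form stays konu.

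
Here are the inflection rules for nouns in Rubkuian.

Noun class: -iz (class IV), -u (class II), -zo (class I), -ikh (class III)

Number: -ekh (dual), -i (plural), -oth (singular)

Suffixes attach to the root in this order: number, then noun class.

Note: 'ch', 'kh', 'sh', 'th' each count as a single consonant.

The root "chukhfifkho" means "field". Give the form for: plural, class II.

Attach number plural -i → chukhfifkhoi.
Attach noun class class II -u → chukhfifkhoiu.

chukhfifkhoiu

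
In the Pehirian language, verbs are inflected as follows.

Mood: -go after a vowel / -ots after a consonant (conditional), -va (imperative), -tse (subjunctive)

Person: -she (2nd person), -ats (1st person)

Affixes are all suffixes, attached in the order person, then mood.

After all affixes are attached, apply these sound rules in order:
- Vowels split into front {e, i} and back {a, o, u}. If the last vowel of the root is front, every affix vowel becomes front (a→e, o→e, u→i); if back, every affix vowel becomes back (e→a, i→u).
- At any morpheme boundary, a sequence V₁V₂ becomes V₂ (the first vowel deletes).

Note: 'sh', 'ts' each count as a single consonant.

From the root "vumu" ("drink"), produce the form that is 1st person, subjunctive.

Attach person 1st person -ats → vumuats.
Attach mood subjunctive -tse → vumuatstse.
Apply vowel harmony: vumuatstse → vumuatstsa.
Apply vowel deletion: vumuatstsa → vumatstsa.

vumatstsa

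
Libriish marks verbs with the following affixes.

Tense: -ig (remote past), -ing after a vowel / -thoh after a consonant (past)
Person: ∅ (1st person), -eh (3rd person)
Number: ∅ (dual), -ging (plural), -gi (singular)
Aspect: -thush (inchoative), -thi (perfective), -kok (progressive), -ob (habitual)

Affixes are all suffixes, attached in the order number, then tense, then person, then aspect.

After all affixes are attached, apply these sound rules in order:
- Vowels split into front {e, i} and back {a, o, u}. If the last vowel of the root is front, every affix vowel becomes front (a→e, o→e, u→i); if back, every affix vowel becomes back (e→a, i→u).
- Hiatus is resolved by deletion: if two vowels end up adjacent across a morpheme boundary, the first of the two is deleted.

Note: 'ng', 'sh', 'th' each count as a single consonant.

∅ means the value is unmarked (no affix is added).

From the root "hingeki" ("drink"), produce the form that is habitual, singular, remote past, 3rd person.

Attach number singular -gi → hingekigi.
Attach tense remote past -ig → hingekigiig.
Attach person 3rd person -eh → hingekigiigeh.
Attach aspect habitual -ob → hingekigiigehob.
Apply vowel harmony: hingekigiigehob → hingekigiigeheb.
Apply vowel deletion: hingekigiigeheb → hingekigigeheb.

hingekigigeheb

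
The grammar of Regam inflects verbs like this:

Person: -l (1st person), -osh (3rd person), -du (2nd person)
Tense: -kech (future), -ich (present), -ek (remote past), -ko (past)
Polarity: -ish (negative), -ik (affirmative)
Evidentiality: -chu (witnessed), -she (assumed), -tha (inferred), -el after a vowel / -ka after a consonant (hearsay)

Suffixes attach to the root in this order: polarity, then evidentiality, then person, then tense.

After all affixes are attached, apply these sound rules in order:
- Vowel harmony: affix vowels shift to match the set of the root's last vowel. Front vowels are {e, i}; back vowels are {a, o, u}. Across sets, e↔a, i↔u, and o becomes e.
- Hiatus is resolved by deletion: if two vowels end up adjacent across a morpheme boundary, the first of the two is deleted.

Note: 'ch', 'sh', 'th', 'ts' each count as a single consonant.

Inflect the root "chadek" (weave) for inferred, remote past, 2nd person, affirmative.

Attach polarity affirmative -ik → chadekik.
Attach evidentiality inferred -tha → chadekiktha.
Attach person 2nd person -du → chadekikthadu.
Attach tense remote past -ek → chadekikthaduek.
Apply vowel harmony: chadekikthaduek → chadekikthediek.
Apply vowel deletion: chadekikthediek → chadekikthedek.

chadekikthedek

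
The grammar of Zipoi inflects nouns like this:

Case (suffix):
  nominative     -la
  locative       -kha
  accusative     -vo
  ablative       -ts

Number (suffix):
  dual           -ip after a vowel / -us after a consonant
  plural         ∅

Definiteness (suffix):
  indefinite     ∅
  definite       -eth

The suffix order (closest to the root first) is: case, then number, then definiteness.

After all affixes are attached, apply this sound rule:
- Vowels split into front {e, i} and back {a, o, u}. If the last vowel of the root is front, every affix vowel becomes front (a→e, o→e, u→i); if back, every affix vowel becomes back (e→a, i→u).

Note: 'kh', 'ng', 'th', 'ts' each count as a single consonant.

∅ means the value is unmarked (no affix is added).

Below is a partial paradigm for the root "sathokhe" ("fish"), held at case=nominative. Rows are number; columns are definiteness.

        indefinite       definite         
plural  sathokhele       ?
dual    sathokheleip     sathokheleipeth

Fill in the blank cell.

sathokheleeth

Attach case nominative -la → sathokhela.
number = plural: zero marking, form stays sathokhela.
Attach definiteness definite -eth → sathokhelaeth.
Apply vowel harmony: sathokhelaeth → sathokheleeth.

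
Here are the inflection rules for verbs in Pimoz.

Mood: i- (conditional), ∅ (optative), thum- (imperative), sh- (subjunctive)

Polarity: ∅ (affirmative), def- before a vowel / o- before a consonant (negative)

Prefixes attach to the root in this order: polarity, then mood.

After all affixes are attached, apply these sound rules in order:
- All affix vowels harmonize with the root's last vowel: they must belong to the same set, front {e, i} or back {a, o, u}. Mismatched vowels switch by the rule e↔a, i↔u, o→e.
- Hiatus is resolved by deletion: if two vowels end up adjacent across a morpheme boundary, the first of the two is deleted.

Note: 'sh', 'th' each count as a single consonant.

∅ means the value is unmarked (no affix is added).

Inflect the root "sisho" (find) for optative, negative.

Attach polarity negative o- (before consonant 's') → osisho.
mood = optative: zero marking, form stays osisho.
Vowel harmony: no change.
Vowel deletion: no change.

osisho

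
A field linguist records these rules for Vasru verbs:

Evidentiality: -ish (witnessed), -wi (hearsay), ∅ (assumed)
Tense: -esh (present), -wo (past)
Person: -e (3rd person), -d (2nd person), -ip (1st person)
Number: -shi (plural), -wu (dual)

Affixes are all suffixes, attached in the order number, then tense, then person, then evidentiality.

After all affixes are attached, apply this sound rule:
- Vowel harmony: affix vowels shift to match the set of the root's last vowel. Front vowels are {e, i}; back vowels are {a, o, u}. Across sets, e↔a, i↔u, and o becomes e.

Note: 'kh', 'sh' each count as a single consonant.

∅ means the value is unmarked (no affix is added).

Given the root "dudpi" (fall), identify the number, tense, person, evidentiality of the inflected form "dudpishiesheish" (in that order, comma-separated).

plural, present, 3rd person, witnessed

Segment: dudpi-shi-esh-e-ish.
number: -shi → plural.
tense: -esh → present.
person: -e → 3rd person.
evidentiality: -ish → witnessed.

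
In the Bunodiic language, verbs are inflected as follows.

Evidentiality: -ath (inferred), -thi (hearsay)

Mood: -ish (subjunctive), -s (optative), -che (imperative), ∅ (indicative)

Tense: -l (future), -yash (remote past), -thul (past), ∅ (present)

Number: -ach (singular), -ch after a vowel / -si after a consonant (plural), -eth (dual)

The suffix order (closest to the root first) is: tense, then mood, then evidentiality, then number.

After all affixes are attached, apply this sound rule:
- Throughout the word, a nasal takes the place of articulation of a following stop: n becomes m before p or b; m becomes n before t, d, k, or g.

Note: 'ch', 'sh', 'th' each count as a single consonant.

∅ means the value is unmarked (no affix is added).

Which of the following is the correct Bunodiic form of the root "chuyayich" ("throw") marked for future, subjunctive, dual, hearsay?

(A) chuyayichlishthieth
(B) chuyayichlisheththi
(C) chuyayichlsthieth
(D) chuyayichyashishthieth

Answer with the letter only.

A

Attach tense future -l → chuyayichl.
Attach mood subjunctive -ish → chuyayichlish.
Attach evidentiality hearsay -thi → chuyayichlishthi.
Attach number dual -eth → chuyayichlishthieth.
Nasal assimilation: no change.
So the correct form is chuyayichlishthieth, option (A).
(C) chuyayichlsthieth is wrong: it uses optative instead of subjunctive for mood.
(B) chuyayichlisheththi is wrong: it has the affixes in the wrong order.
(D) chuyayichyashishthieth is wrong: it uses remote past instead of future for tense.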